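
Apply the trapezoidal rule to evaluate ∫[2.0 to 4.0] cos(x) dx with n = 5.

f(x) = cos(x)
a = 2.0, b = 4.0, n = 5
h = (b - a)/n = 0.400000

Trapezoidal rule: (h/2)[f(x₀) + 2f(x₁) + 2f(x₂) + ... + f(xₙ)]

x_0 = 2.0000, f(x_0) = -0.416147, coefficient = 1
x_1 = 2.4000, f(x_1) = -0.737394, coefficient = 2
x_2 = 2.8000, f(x_2) = -0.942222, coefficient = 2
x_3 = 3.2000, f(x_3) = -0.998295, coefficient = 2
x_4 = 3.6000, f(x_4) = -0.896758, coefficient = 2
x_5 = 4.0000, f(x_5) = -0.653644, coefficient = 1

I ≈ (0.400000/2) × -8.219129 = -1.643826
Exact value: -1.666100
Error: 0.022274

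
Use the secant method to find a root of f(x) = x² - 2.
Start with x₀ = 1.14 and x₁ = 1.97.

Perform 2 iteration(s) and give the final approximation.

f(x) = x² - 2
x₀ = 1.14, x₁ = 1.97

Secant formula: x_{n+1} = x_n - f(x_n)(x_n - x_{n-1})/(f(x_n) - f(x_{n-1}))

Iteration 1:
  f(1.140000) = -0.700400
  f(1.970000) = 1.880900
  x_2 = 1.970000 - 1.880900×(1.970000 - 1.140000)/(1.880900 - (-0.700400))
       = 1.365209
Iteration 2:
  f(1.970000) = 1.880900
  f(1.365209) = -0.136204
  x_3 = 1.365209 - (-0.136204)×(1.365209 - 1.970000)/(-0.136204 - 1.880900)
       = 1.406047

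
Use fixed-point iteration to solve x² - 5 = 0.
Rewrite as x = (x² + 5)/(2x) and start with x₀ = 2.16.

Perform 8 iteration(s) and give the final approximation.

Equation: x² - 5 = 0
Fixed-point form: x = (x² + 5)/(2x)
x₀ = 2.16

x_1 = g(2.160000) = 2.237407
x_2 = g(2.237407) = 2.236068
x_3 = g(2.236068) = 2.236068
x_4 = g(2.236068) = 2.236068
x_5 = g(2.236068) = 2.236068
x_6 = g(2.236068) = 2.236068
x_7 = g(2.236068) = 2.236068
x_8 = g(2.236068) = 2.236068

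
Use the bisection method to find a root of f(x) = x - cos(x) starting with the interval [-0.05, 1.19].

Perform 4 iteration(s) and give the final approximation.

f(x) = x - cos(x)
Initial interval: [-0.05, 1.19]

Iteration 1:
  c_1 = (-0.050000 + 1.190000)/2 = 0.570000
  f(c_1) = f(0.570000) = -0.271901
  f(a) × f(c) ≥ 0, new interval: [0.570000, 1.190000]
Iteration 2:
  c_2 = (0.570000 + 1.190000)/2 = 0.880000
  f(c_2) = f(0.880000) = 0.242849
  f(a) × f(c) < 0, new interval: [0.570000, 0.880000]
Iteration 3:
  c_3 = (0.570000 + 0.880000)/2 = 0.725000
  f(c_3) = f(0.725000) = -0.023499
  f(a) × f(c) ≥ 0, new interval: [0.725000, 0.880000]
Iteration 4:
  c_4 = (0.725000 + 0.880000)/2 = 0.802500
  f(c_4) = f(0.802500) = 0.107589
  f(a) × f(c) < 0, new interval: [0.725000, 0.802500]

After 4 iteration(s), the approximation is c_4 = 0.802500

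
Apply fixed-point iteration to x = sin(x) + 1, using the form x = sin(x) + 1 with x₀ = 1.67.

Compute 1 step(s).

Equation: x = sin(x) + 1
Fixed-point form: x = sin(x) + 1
x₀ = 1.67

x_1 = g(1.670000) = 1.995083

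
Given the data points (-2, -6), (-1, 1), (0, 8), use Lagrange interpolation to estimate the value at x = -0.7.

Lagrange interpolation formula:
P(x) = Σ yᵢ × Lᵢ(x)
where Lᵢ(x) = Π_{j≠i} (x - xⱼ)/(xᵢ - xⱼ)

L_0(-0.7) = (-0.7 - (-1))/(-2 - (-1)) × (-0.7 - 0)/(-2 - 0) = -0.105000
L_1(-0.7) = (-0.7 - (-2))/(-1 - (-2)) × (-0.7 - 0)/(-1 - 0) = 0.910000
L_2(-0.7) = (-0.7 - (-2))/(0 - (-2)) × (-0.7 - (-1))/(0 - (-1)) = 0.195000

P(-0.7) = (-6)×L_0(-0.7) + 1×L_1(-0.7) + 8×L_2(-0.7)
P(-0.7) = 3.100000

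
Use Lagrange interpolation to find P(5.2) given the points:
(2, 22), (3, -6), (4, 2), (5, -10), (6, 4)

Lagrange interpolation formula:
P(x) = Σ yᵢ × Lᵢ(x)
where Lᵢ(x) = Π_{j≠i} (x - xⱼ)/(xᵢ - xⱼ)

L_0(5.2) = (5.2 - 3)/(2 - 3) × (5.2 - 4)/(2 - 4) × (5.2 - 5)/(2 - 5) × (5.2 - 6)/(2 - 6) = -0.017600
L_1(5.2) = (5.2 - 2)/(3 - 2) × (5.2 - 4)/(3 - 4) × (5.2 - 5)/(3 - 5) × (5.2 - 6)/(3 - 6) = 0.102400
L_2(5.2) = (5.2 - 2)/(4 - 2) × (5.2 - 3)/(4 - 3) × (5.2 - 5)/(4 - 5) × (5.2 - 6)/(4 - 6) = -0.281600
L_3(5.2) = (5.2 - 2)/(5 - 2) × (5.2 - 3)/(5 - 3) × (5.2 - 4)/(5 - 4) × (5.2 - 6)/(5 - 6) = 1.126400
L_4(5.2) = (5.2 - 2)/(6 - 2) × (5.2 - 3)/(6 - 3) × (5.2 - 4)/(6 - 4) × (5.2 - 5)/(6 - 5) = 0.070400

P(5.2) = 22×L_0(5.2) + (-6)×L_1(5.2) + 2×L_2(5.2) + (-10)×L_3(5.2) + 4×L_4(5.2)
P(5.2) = -12.547200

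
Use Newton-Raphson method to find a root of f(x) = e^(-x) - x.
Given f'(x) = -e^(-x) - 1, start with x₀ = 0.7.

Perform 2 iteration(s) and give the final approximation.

f(x) = e^(-x) - x
f'(x) = -e^(-x) - 1
x₀ = 0.7

Newton-Raphson formula: x_{n+1} = x_n - f(x_n)/f'(x_n)

Iteration 1:
  f(0.700000) = -0.203415
  f'(0.700000) = -1.496585
  x_1 = 0.700000 - (-0.203415)/(-1.496585) = 0.564081
Iteration 2:
  f(0.564081) = 0.004802
  f'(0.564081) = -1.568883
  x_2 = 0.564081 - 0.004802/(-1.568883) = 0.567142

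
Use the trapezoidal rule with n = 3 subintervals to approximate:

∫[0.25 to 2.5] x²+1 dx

f(x) = x²+1
a = 0.25, b = 2.5, n = 3
h = (b - a)/n = 0.750000

Trapezoidal rule: (h/2)[f(x₀) + 2f(x₁) + 2f(x₂) + ... + f(xₙ)]

x_0 = 0.2500, f(x_0) = 1.062500, coefficient = 1
x_1 = 1.0000, f(x_1) = 2.000000, coefficient = 2
x_2 = 1.7500, f(x_2) = 4.062500, coefficient = 2
x_3 = 2.5000, f(x_3) = 7.250000, coefficient = 1

I ≈ (0.750000/2) × 20.437500 = 7.664062
Exact value: 7.453125
Error: 0.210938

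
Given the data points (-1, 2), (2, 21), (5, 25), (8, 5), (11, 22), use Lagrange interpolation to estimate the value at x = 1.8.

Lagrange interpolation formula:
P(x) = Σ yᵢ × Lᵢ(x)
where Lᵢ(x) = Π_{j≠i} (x - xⱼ)/(xᵢ - xⱼ)

L_0(1.8) = (1.8 - 2)/(-1 - 2) × (1.8 - 5)/(-1 - 5) × (1.8 - 8)/(-1 - 8) × (1.8 - 11)/(-1 - 11) = 0.018779
L_1(1.8) = (1.8 - (-1))/(2 - (-1)) × (1.8 - 5)/(2 - 5) × (1.8 - 8)/(2 - 8) × (1.8 - 11)/(2 - 11) = 1.051602
L_2(1.8) = (1.8 - (-1))/(5 - (-1)) × (1.8 - 2)/(5 - 2) × (1.8 - 8)/(5 - 8) × (1.8 - 11)/(5 - 11) = -0.098588
L_3(1.8) = (1.8 - (-1))/(8 - (-1)) × (1.8 - 2)/(8 - 2) × (1.8 - 5)/(8 - 5) × (1.8 - 11)/(8 - 11) = 0.033923
L_4(1.8) = (1.8 - (-1))/(11 - (-1)) × (1.8 - 2)/(11 - 2) × (1.8 - 5)/(11 - 5) × (1.8 - 8)/(11 - 8) = -0.005715

P(1.8) = 2×L_0(1.8) + 21×L_1(1.8) + 25×L_2(1.8) + 5×L_3(1.8) + 22×L_4(1.8)
P(1.8) = 19.700379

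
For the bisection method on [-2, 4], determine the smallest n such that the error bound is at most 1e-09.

We need (b-a)/2^n ≤ 1e-09
(4 - (-2))/2^n ≤ 1e-09
6/2^n ≤ 1e-09
2^n ≥ 6000000000
n ≥ log₂(6000000000) = 32.48
n ≥ 33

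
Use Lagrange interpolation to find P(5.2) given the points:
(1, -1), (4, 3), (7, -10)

Lagrange interpolation formula:
P(x) = Σ yᵢ × Lᵢ(x)
where Lᵢ(x) = Π_{j≠i} (x - xⱼ)/(xᵢ - xⱼ)

L_0(5.2) = (5.2 - 4)/(1 - 4) × (5.2 - 7)/(1 - 7) = -0.120000
L_1(5.2) = (5.2 - 1)/(4 - 1) × (5.2 - 7)/(4 - 7) = 0.840000
L_2(5.2) = (5.2 - 1)/(7 - 1) × (5.2 - 4)/(7 - 4) = 0.280000

P(5.2) = (-1)×L_0(5.2) + 3×L_1(5.2) + (-10)×L_2(5.2)
P(5.2) = -0.160000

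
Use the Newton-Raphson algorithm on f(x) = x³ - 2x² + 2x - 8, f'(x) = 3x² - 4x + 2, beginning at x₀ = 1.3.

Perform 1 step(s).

f(x) = x³ - 2x² + 2x - 8
f'(x) = 3x² - 4x + 2
x₀ = 1.3

Newton-Raphson formula: x_{n+1} = x_n - f(x_n)/f'(x_n)

Iteration 1:
  f(1.300000) = -6.583000
  f'(1.300000) = 1.870000
  x_1 = 1.300000 - (-6.583000)/1.870000 = 4.820321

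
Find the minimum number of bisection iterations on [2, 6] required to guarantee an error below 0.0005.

We need (b-a)/2^n ≤ 0.0005
(6 - 2)/2^n ≤ 0.0005
4/2^n ≤ 0.0005
2^n ≥ 8000
n ≥ log₂(8000) = 12.97
n ≥ 13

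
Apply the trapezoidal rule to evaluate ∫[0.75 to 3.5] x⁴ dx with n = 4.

f(x) = x⁴
a = 0.75, b = 3.5, n = 4
h = (b - a)/n = 0.687500

Trapezoidal rule: (h/2)[f(x₀) + 2f(x₁) + 2f(x₂) + ... + f(xₙ)]

x_0 = 0.7500, f(x_0) = 0.316406, coefficient = 1
x_1 = 1.4375, f(x_1) = 4.270035, coefficient = 2
x_2 = 2.1250, f(x_2) = 20.390869, coefficient = 2
x_3 = 2.8125, f(x_3) = 62.570572, coefficient = 2
x_4 = 3.5000, f(x_4) = 150.062500, coefficient = 1

I ≈ (0.687500/2) × 324.841858 = 111.664389
Exact value: 104.996289
Error: 6.668100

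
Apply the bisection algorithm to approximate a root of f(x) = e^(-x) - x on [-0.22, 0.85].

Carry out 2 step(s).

f(x) = e^(-x) - x
Initial interval: [-0.22, 0.85]

Iteration 1:
  c_1 = (-0.220000 + 0.850000)/2 = 0.315000
  f(c_1) = f(0.315000) = 0.414789
  f(a) × f(c) ≥ 0, new interval: [0.315000, 0.850000]
Iteration 2:
  c_2 = (0.315000 + 0.850000)/2 = 0.582500
  f(c_2) = f(0.582500) = -0.024000
  f(a) × f(c) < 0, new interval: [0.315000, 0.582500]

After 2 iteration(s), the approximation is c_2 = 0.582500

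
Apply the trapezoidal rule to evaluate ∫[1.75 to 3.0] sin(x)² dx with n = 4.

f(x) = sin(x)²
a = 1.75, b = 3.0, n = 4
h = (b - a)/n = 0.312500

Trapezoidal rule: (h/2)[f(x₀) + 2f(x₁) + 2f(x₂) + ... + f(xₙ)]

x_0 = 1.7500, f(x_0) = 0.968228, coefficient = 1
x_1 = 2.0625, f(x_1) = 0.777095, coefficient = 2
x_2 = 2.3750, f(x_2) = 0.481199, coefficient = 2
x_3 = 2.6875, f(x_3) = 0.192411, coefficient = 2
x_4 = 3.0000, f(x_4) = 0.019915, coefficient = 1

I ≈ (0.312500/2) × 3.889553 = 0.607743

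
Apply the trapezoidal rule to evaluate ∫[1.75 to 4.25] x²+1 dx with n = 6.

f(x) = x²+1
a = 1.75, b = 4.25, n = 6
h = (b - a)/n = 0.416667

Trapezoidal rule: (h/2)[f(x₀) + 2f(x₁) + 2f(x₂) + ... + f(xₙ)]

x_0 = 1.7500, f(x_0) = 4.062500, coefficient = 1
x_1 = 2.1667, f(x_1) = 5.694444, coefficient = 2
x_2 = 2.5833, f(x_2) = 7.673611, coefficient = 2
x_3 = 3.0000, f(x_3) = 10.000000, coefficient = 2
x_4 = 3.4167, f(x_4) = 12.673611, coefficient = 2
x_5 = 3.8333, f(x_5) = 15.694444, coefficient = 2
x_6 = 4.2500, f(x_6) = 19.062500, coefficient = 1

I ≈ (0.416667/2) × 126.597222 = 26.374421
Exact value: 26.302083
Error: 0.072338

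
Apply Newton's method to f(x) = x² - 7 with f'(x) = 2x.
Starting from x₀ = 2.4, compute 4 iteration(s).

f(x) = x² - 7
f'(x) = 2x
x₀ = 2.4

Newton-Raphson formula: x_{n+1} = x_n - f(x_n)/f'(x_n)

Iteration 1:
  f(2.400000) = -1.240000
  f'(2.400000) = 4.800000
  x_1 = 2.400000 - (-1.240000)/4.800000 = 2.658333
Iteration 2:
  f(2.658333) = 0.066736
  f'(2.658333) = 5.316667
  x_2 = 2.658333 - 0.066736/5.316667 = 2.645781
Iteration 3:
  f(2.645781) = 0.000158
  f'(2.645781) = 5.291562
  x_3 = 2.645781 - 0.000158/5.291562 = 2.645751
Iteration 4:
  f(2.645751) = 0.000000
  f'(2.645751) = 5.291503
  x_4 = 2.645751 - 0.000000/5.291503 = 2.645751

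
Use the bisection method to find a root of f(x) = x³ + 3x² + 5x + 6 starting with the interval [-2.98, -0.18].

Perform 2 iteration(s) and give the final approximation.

f(x) = x³ + 3x² + 5x + 6
Initial interval: [-2.98, -0.18]

Iteration 1:
  c_1 = (-2.980000 + (-0.180000))/2 = -1.580000
  f(c_1) = f(-1.580000) = 1.644888
  f(a) × f(c) < 0, new interval: [-2.980000, -1.580000]
Iteration 2:
  c_2 = (-2.980000 + (-1.580000))/2 = -2.280000
  f(c_2) = f(-2.280000) = -1.657152
  f(a) × f(c) ≥ 0, new interval: [-2.280000, -1.580000]

After 2 iteration(s), the approximation is c_2 = -2.280000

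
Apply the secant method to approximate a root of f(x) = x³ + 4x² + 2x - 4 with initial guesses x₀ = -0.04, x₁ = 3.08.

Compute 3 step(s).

f(x) = x³ + 4x² + 2x - 4
x₀ = -0.04, x₁ = 3.08

Secant formula: x_{n+1} = x_n - f(x_n)(x_n - x_{n-1})/(f(x_n) - f(x_{n-1}))

Iteration 1:
  f(-0.040000) = -4.073664
  f(3.080000) = 69.323712
  x_2 = 3.080000 - 69.323712×(3.080000 - (-0.040000))/(69.323712 - (-4.073664))
       = 0.133165
Iteration 2:
  f(3.080000) = 69.323712
  f(0.133165) = -3.660378
  x_3 = 0.133165 - (-3.660378)×(0.133165 - 3.080000)/(-3.660378 - 69.323712)
       = 0.280958
Iteration 3:
  f(0.133165) = -3.660378
  f(0.280958) = -3.100158
  x_4 = 0.280958 - (-3.100158)×(0.280958 - 0.133165)/(-3.100158 - (-3.660378))
       = 1.098818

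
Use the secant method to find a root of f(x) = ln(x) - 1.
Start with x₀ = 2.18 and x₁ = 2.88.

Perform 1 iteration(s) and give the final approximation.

f(x) = ln(x) - 1
x₀ = 2.18, x₁ = 2.88

Secant formula: x_{n+1} = x_n - f(x_n)(x_n - x_{n-1})/(f(x_n) - f(x_{n-1}))

Iteration 1:
  f(2.180000) = -0.220675
  f(2.880000) = 0.057790
  x_2 = 2.880000 - 0.057790×(2.880000 - 2.180000)/(0.057790 - (-0.220675))
       = 2.734728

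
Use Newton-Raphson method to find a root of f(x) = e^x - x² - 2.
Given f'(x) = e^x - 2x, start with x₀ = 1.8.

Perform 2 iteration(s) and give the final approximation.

f(x) = e^x - x² - 2
f'(x) = e^x - 2x
x₀ = 1.8

Newton-Raphson formula: x_{n+1} = x_n - f(x_n)/f'(x_n)

Iteration 1:
  f(1.800000) = 0.809647
  f'(1.800000) = 2.449647
  x_1 = 1.800000 - 0.809647/2.449647 = 1.469484
Iteration 2:
  f(1.469484) = 0.187608
  f'(1.469484) = 1.408024
  x_2 = 1.469484 - 0.187608/1.408024 = 1.336242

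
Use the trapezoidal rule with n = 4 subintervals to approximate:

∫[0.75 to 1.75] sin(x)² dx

f(x) = sin(x)²
a = 0.75, b = 1.75, n = 4
h = (b - a)/n = 0.250000

Trapezoidal rule: (h/2)[f(x₀) + 2f(x₁) + 2f(x₂) + ... + f(xₙ)]

x_0 = 0.7500, f(x_0) = 0.464631, coefficient = 1
x_1 = 1.0000, f(x_1) = 0.708073, coefficient = 2
x_2 = 1.2500, f(x_2) = 0.900572, coefficient = 2
x_3 = 1.5000, f(x_3) = 0.994996, coefficient = 2
x_4 = 1.7500, f(x_4) = 0.968228, coefficient = 1

I ≈ (0.250000/2) × 6.640143 = 0.830018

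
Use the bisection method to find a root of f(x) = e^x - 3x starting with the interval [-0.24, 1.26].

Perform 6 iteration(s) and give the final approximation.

f(x) = e^x - 3x
Initial interval: [-0.24, 1.26]

Iteration 1:
  c_1 = (-0.240000 + 1.260000)/2 = 0.510000
  f(c_1) = f(0.510000) = 0.135291
  f(a) × f(c) ≥ 0, new interval: [0.510000, 1.260000]
Iteration 2:
  c_2 = (0.510000 + 1.260000)/2 = 0.885000
  f(c_2) = f(0.885000) = -0.232016
  f(a) × f(c) < 0, new interval: [0.510000, 0.885000]
Iteration 3:
  c_3 = (0.510000 + 0.885000)/2 = 0.697500
  f(c_3) = f(0.697500) = -0.083775
  f(a) × f(c) < 0, new interval: [0.510000, 0.697500]
Iteration 4:
  c_4 = (0.510000 + 0.697500)/2 = 0.603750
  f(c_4) = f(0.603750) = 0.017715
  f(a) × f(c) ≥ 0, new interval: [0.603750, 0.697500]
Iteration 5:
  c_5 = (0.603750 + 0.697500)/2 = 0.650625
  f(c_5) = f(0.650625) = -0.035137
  f(a) × f(c) < 0, new interval: [0.603750, 0.650625]
Iteration 6:
  c_6 = (0.603750 + 0.650625)/2 = 0.627188
  f(c_6) = f(0.627188) = -0.009225
  f(a) × f(c) < 0, new interval: [0.603750, 0.627188]

After 6 iteration(s), the approximation is c_6 = 0.627188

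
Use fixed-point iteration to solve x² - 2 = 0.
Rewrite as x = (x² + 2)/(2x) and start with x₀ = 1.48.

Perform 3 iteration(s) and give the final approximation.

Equation: x² - 2 = 0
Fixed-point form: x = (x² + 2)/(2x)
x₀ = 1.48

x_1 = g(1.480000) = 1.415676
x_2 = g(1.415676) = 1.414214
x_3 = g(1.414214) = 1.414214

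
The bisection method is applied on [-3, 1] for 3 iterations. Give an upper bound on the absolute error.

Bisection error bound: |error| ≤ (b-a)/2^n
|error| ≤ (1 - (-3))/2^3 = 4/2^3
|error| ≤ 0.5000000000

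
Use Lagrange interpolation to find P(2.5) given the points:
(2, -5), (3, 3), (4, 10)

Lagrange interpolation formula:
P(x) = Σ yᵢ × Lᵢ(x)
where Lᵢ(x) = Π_{j≠i} (x - xⱼ)/(xᵢ - xⱼ)

L_0(2.5) = (2.5 - 3)/(2 - 3) × (2.5 - 4)/(2 - 4) = 0.375000
L_1(2.5) = (2.5 - 2)/(3 - 2) × (2.5 - 4)/(3 - 4) = 0.750000
L_2(2.5) = (2.5 - 2)/(4 - 2) × (2.5 - 3)/(4 - 3) = -0.125000

P(2.5) = (-5)×L_0(2.5) + 3×L_1(2.5) + 10×L_2(2.5)
P(2.5) = -0.875000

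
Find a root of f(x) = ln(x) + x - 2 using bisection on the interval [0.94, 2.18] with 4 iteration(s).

f(x) = ln(x) + x - 2
Initial interval: [0.94, 2.18]

Iteration 1:
  c_1 = (0.940000 + 2.180000)/2 = 1.560000
  f(c_1) = f(1.560000) = 0.004686
  f(a) × f(c) < 0, new interval: [0.940000, 1.560000]
Iteration 2:
  c_2 = (0.940000 + 1.560000)/2 = 1.250000
  f(c_2) = f(1.250000) = -0.526856
  f(a) × f(c) ≥ 0, new interval: [1.250000, 1.560000]
Iteration 3:
  c_3 = (1.250000 + 1.560000)/2 = 1.405000
  f(c_3) = f(1.405000) = -0.254963
  f(a) × f(c) ≥ 0, new interval: [1.405000, 1.560000]
Iteration 4:
  c_4 = (1.405000 + 1.560000)/2 = 1.482500
  f(c_4) = f(1.482500) = -0.123770
  f(a) × f(c) ≥ 0, new interval: [1.482500, 1.560000]

After 4 iteration(s), the approximation is c_4 = 1.482500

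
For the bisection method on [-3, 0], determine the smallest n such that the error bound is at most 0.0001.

We need (b-a)/2^n ≤ 0.0001
(0 - (-3))/2^n ≤ 0.0001
3/2^n ≤ 0.0001
2^n ≥ 30000
n ≥ log₂(30000) = 14.87
n ≥ 15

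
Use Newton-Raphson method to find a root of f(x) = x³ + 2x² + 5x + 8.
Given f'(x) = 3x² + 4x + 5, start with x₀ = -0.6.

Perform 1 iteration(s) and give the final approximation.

f(x) = x³ + 2x² + 5x + 8
f'(x) = 3x² + 4x + 5
x₀ = -0.6

Newton-Raphson formula: x_{n+1} = x_n - f(x_n)/f'(x_n)

Iteration 1:
  f(-0.600000) = 5.504000
  f'(-0.600000) = 3.680000
  x_1 = -0.600000 - 5.504000/3.680000 = -2.095652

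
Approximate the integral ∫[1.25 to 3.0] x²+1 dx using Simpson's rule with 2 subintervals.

f(x) = x²+1
a = 1.25, b = 3.0, n = 2
h = (b - a)/n = 0.875000

Simpson's rule: (h/3)[f(x₀) + 4f(x₁) + 2f(x₂) + ... + f(xₙ)]

x_0 = 1.2500, f(x_0) = 2.562500, coefficient = 1
x_1 = 2.1250, f(x_1) = 5.515625, coefficient = 4
x_2 = 3.0000, f(x_2) = 10.000000, coefficient = 1

I ≈ (0.875000/3) × 34.625000 = 10.098958
Exact value: 10.098958
Error: 0.000000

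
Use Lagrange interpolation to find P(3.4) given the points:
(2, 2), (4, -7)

Lagrange interpolation formula:
P(x) = Σ yᵢ × Lᵢ(x)
where Lᵢ(x) = Π_{j≠i} (x - xⱼ)/(xᵢ - xⱼ)

L_0(3.4) = (3.4 - 4)/(2 - 4) = 0.300000
L_1(3.4) = (3.4 - 2)/(4 - 2) = 0.700000

P(3.4) = 2×L_0(3.4) + (-7)×L_1(3.4)
P(3.4) = -4.300000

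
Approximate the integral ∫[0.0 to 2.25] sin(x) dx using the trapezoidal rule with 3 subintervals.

f(x) = sin(x)
a = 0.0, b = 2.25, n = 3
h = (b - a)/n = 0.750000

Trapezoidal rule: (h/2)[f(x₀) + 2f(x₁) + 2f(x₂) + ... + f(xₙ)]

x_0 = 0.0000, f(x_0) = 0.000000, coefficient = 1
x_1 = 0.7500, f(x_1) = 0.681639, coefficient = 2
x_2 = 1.5000, f(x_2) = 0.997495, coefficient = 2
x_3 = 2.2500, f(x_3) = 0.778073, coefficient = 1

I ≈ (0.750000/2) × 4.136341 = 1.551128
Exact value: 1.628174
Error: 0.077046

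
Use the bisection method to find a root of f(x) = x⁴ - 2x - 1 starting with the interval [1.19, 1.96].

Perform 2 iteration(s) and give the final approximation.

f(x) = x⁴ - 2x - 1
Initial interval: [1.19, 1.96]

Iteration 1:
  c_1 = (1.190000 + 1.960000)/2 = 1.575000
  f(c_1) = f(1.575000) = 2.003500
  f(a) × f(c) < 0, new interval: [1.190000, 1.575000]
Iteration 2:
  c_2 = (1.190000 + 1.575000)/2 = 1.382500
  f(c_2) = f(1.382500) = -0.111908
  f(a) × f(c) ≥ 0, new interval: [1.382500, 1.575000]

After 2 iteration(s), the approximation is c_2 = 1.382500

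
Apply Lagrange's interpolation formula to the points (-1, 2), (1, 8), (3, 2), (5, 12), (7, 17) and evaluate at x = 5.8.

Lagrange interpolation formula:
P(x) = Σ yᵢ × Lᵢ(x)
where Lᵢ(x) = Π_{j≠i} (x - xⱼ)/(xᵢ - xⱼ)

L_0(5.8) = (5.8 - 1)/(-1 - 1) × (5.8 - 3)/(-1 - 3) × (5.8 - 5)/(-1 - 5) × (5.8 - 7)/(-1 - 7) = -0.033600
L_1(5.8) = (5.8 - (-1))/(1 - (-1)) × (5.8 - 3)/(1 - 3) × (5.8 - 5)/(1 - 5) × (5.8 - 7)/(1 - 7) = 0.190400
L_2(5.8) = (5.8 - (-1))/(3 - (-1)) × (5.8 - 1)/(3 - 1) × (5.8 - 5)/(3 - 5) × (5.8 - 7)/(3 - 7) = -0.489600
L_3(5.8) = (5.8 - (-1))/(5 - (-1)) × (5.8 - 1)/(5 - 1) × (5.8 - 3)/(5 - 3) × (5.8 - 7)/(5 - 7) = 1.142400
L_4(5.8) = (5.8 - (-1))/(7 - (-1)) × (5.8 - 1)/(7 - 1) × (5.8 - 3)/(7 - 3) × (5.8 - 5)/(7 - 5) = 0.190400

P(5.8) = 2×L_0(5.8) + 8×L_1(5.8) + 2×L_2(5.8) + 12×L_3(5.8) + 17×L_4(5.8)
P(5.8) = 17.422400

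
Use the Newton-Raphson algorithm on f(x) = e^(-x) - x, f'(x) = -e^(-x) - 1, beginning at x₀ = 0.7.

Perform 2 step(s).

f(x) = e^(-x) - x
f'(x) = -e^(-x) - 1
x₀ = 0.7

Newton-Raphson formula: x_{n+1} = x_n - f(x_n)/f'(x_n)

Iteration 1:
  f(0.700000) = -0.203415
  f'(0.700000) = -1.496585
  x_1 = 0.700000 - (-0.203415)/(-1.496585) = 0.564081
Iteration 2:
  f(0.564081) = 0.004802
  f'(0.564081) = -1.568883
  x_2 = 0.564081 - 0.004802/(-1.568883) = 0.567142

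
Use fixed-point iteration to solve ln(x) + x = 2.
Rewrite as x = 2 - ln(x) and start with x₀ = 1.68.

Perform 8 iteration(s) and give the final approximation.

Equation: ln(x) + x = 2
Fixed-point form: x = 2 - ln(x)
x₀ = 1.68

x_1 = g(1.680000) = 1.481206
x_2 = g(1.481206) = 1.607143
x_3 = g(1.607143) = 1.525542
x_4 = g(1.525542) = 1.577650
x_5 = g(1.577650) = 1.544063
x_6 = g(1.544063) = 1.565583
x_7 = g(1.565583) = 1.551742
x_8 = g(1.551742) = 1.560622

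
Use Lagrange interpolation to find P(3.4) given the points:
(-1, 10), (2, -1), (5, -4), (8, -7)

Lagrange interpolation formula:
P(x) = Σ yᵢ × Lᵢ(x)
where Lᵢ(x) = Π_{j≠i} (x - xⱼ)/(xᵢ - xⱼ)

L_0(3.4) = (3.4 - 2)/(-1 - 2) × (3.4 - 5)/(-1 - 5) × (3.4 - 8)/(-1 - 8) = -0.063605
L_1(3.4) = (3.4 - (-1))/(2 - (-1)) × (3.4 - 5)/(2 - 5) × (3.4 - 8)/(2 - 8) = 0.599704
L_2(3.4) = (3.4 - (-1))/(5 - (-1)) × (3.4 - 2)/(5 - 2) × (3.4 - 8)/(5 - 8) = 0.524741
L_3(3.4) = (3.4 - (-1))/(8 - (-1)) × (3.4 - 2)/(8 - 2) × (3.4 - 5)/(8 - 5) = -0.060840

P(3.4) = 10×L_0(3.4) + (-1)×L_1(3.4) + (-4)×L_2(3.4) + (-7)×L_3(3.4)
P(3.4) = -2.908840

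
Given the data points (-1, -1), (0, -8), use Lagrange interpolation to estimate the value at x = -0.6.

Lagrange interpolation formula:
P(x) = Σ yᵢ × Lᵢ(x)
where Lᵢ(x) = Π_{j≠i} (x - xⱼ)/(xᵢ - xⱼ)

L_0(-0.6) = (-0.6 - 0)/(-1 - 0) = 0.600000
L_1(-0.6) = (-0.6 - (-1))/(0 - (-1)) = 0.400000

P(-0.6) = (-1)×L_0(-0.6) + (-8)×L_1(-0.6)
P(-0.6) = -3.800000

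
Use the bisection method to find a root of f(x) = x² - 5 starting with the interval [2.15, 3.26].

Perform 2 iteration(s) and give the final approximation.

f(x) = x² - 5
Initial interval: [2.15, 3.26]

Iteration 1:
  c_1 = (2.150000 + 3.260000)/2 = 2.705000
  f(c_1) = f(2.705000) = 2.317025
  f(a) × f(c) < 0, new interval: [2.150000, 2.705000]
Iteration 2:
  c_2 = (2.150000 + 2.705000)/2 = 2.427500
  f(c_2) = f(2.427500) = 0.892756
  f(a) × f(c) < 0, new interval: [2.150000, 2.427500]

After 2 iteration(s), the approximation is c_2 = 2.427500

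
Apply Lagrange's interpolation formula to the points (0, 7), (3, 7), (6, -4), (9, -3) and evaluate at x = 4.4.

Lagrange interpolation formula:
P(x) = Σ yᵢ × Lᵢ(x)
where Lᵢ(x) = Π_{j≠i} (x - xⱼ)/(xᵢ - xⱼ)

L_0(4.4) = (4.4 - 3)/(0 - 3) × (4.4 - 6)/(0 - 6) × (4.4 - 9)/(0 - 9) = -0.063605
L_1(4.4) = (4.4 - 0)/(3 - 0) × (4.4 - 6)/(3 - 6) × (4.4 - 9)/(3 - 9) = 0.599704
L_2(4.4) = (4.4 - 0)/(6 - 0) × (4.4 - 3)/(6 - 3) × (4.4 - 9)/(6 - 9) = 0.524741
L_3(4.4) = (4.4 - 0)/(9 - 0) × (4.4 - 3)/(9 - 3) × (4.4 - 6)/(9 - 6) = -0.060840

P(4.4) = 7×L_0(4.4) + 7×L_1(4.4) + (-4)×L_2(4.4) + (-3)×L_3(4.4)
P(4.4) = 1.836247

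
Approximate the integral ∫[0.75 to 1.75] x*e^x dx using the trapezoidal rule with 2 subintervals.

f(x) = x*e^x
a = 0.75, b = 1.75, n = 2
h = (b - a)/n = 0.500000

Trapezoidal rule: (h/2)[f(x₀) + 2f(x₁) + 2f(x₂) + ... + f(xₙ)]

x_0 = 0.7500, f(x_0) = 1.587750, coefficient = 1
x_1 = 1.2500, f(x_1) = 4.362929, coefficient = 2
x_2 = 1.7500, f(x_2) = 10.070555, coefficient = 1

I ≈ (0.500000/2) × 20.384162 = 5.096041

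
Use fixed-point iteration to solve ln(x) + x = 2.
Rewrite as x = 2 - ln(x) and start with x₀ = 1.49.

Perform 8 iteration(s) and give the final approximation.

Equation: ln(x) + x = 2
Fixed-point form: x = 2 - ln(x)
x₀ = 1.49

x_1 = g(1.490000) = 1.601224
x_2 = g(1.601224) = 1.529232
x_3 = g(1.529232) = 1.575235
x_4 = g(1.575235) = 1.545596
x_5 = g(1.545596) = 1.564591
x_6 = g(1.564591) = 1.552376
x_7 = g(1.552376) = 1.560213
x_8 = g(1.560213) = 1.555177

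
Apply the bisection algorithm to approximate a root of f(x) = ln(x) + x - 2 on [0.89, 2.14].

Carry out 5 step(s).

f(x) = ln(x) + x - 2
Initial interval: [0.89, 2.14]

Iteration 1:
  c_1 = (0.890000 + 2.140000)/2 = 1.515000
  f(c_1) = f(1.515000) = -0.069585
  f(a) × f(c) ≥ 0, new interval: [1.515000, 2.140000]
Iteration 2:
  c_2 = (1.515000 + 2.140000)/2 = 1.827500
  f(c_2) = f(1.827500) = 0.430449
  f(a) × f(c) < 0, new interval: [1.515000, 1.827500]
Iteration 3:
  c_3 = (1.515000 + 1.827500)/2 = 1.671250
  f(c_3) = f(1.671250) = 0.184822
  f(a) × f(c) < 0, new interval: [1.515000, 1.671250]
Iteration 4:
  c_4 = (1.515000 + 1.671250)/2 = 1.593125
  f(c_4) = f(1.593125) = 0.058822
  f(a) × f(c) < 0, new interval: [1.515000, 1.593125]
Iteration 5:
  c_5 = (1.515000 + 1.593125)/2 = 1.554063
  f(c_5) = f(1.554063) = -0.005065
  f(a) × f(c) ≥ 0, new interval: [1.554063, 1.593125]

After 5 iteration(s), the approximation is c_5 = 1.554063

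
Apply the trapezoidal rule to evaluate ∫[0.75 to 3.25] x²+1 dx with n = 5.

f(x) = x²+1
a = 0.75, b = 3.25, n = 5
h = (b - a)/n = 0.500000

Trapezoidal rule: (h/2)[f(x₀) + 2f(x₁) + 2f(x₂) + ... + f(xₙ)]

x_0 = 0.7500, f(x_0) = 1.562500, coefficient = 1
x_1 = 1.2500, f(x_1) = 2.562500, coefficient = 2
x_2 = 1.7500, f(x_2) = 4.062500, coefficient = 2
x_3 = 2.2500, f(x_3) = 6.062500, coefficient = 2
x_4 = 2.7500, f(x_4) = 8.562500, coefficient = 2
x_5 = 3.2500, f(x_5) = 11.562500, coefficient = 1

I ≈ (0.500000/2) × 55.625000 = 13.906250
Exact value: 13.802083
Error: 0.104167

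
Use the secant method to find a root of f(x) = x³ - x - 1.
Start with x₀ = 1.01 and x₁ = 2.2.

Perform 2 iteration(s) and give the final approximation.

f(x) = x³ - x - 1
x₀ = 1.01, x₁ = 2.2

Secant formula: x_{n+1} = x_n - f(x_n)(x_n - x_{n-1})/(f(x_n) - f(x_{n-1}))

Iteration 1:
  f(1.010000) = -0.979699
  f(2.200000) = 7.448000
  x_2 = 2.200000 - 7.448000×(2.200000 - 1.010000)/(7.448000 - (-0.979699))
       = 1.148335
Iteration 2:
  f(2.200000) = 7.448000
  f(1.148335) = -0.634058
  x_3 = 1.148335 - (-0.634058)×(1.148335 - 2.200000)/(-0.634058 - 7.448000)
       = 1.230840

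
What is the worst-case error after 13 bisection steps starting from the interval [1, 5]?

Bisection error bound: |error| ≤ (b-a)/2^n
|error| ≤ (5 - 1)/2^13 = 4/2^13
|error| ≤ 0.0004882812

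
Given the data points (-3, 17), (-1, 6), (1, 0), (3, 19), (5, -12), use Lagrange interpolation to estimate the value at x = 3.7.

Lagrange interpolation formula:
P(x) = Σ yᵢ × Lᵢ(x)
where Lᵢ(x) = Π_{j≠i} (x - xⱼ)/(xᵢ - xⱼ)

L_0(3.7) = (3.7 - (-1))/(-3 - (-1)) × (3.7 - 1)/(-3 - 1) × (3.7 - 3)/(-3 - 3) × (3.7 - 5)/(-3 - 5) = -0.030073
L_1(3.7) = (3.7 - (-3))/(-1 - (-3)) × (3.7 - 1)/(-1 - 1) × (3.7 - 3)/(-1 - 3) × (3.7 - 5)/(-1 - 5) = 0.171478
L_2(3.7) = (3.7 - (-3))/(1 - (-3)) × (3.7 - (-1))/(1 - (-1)) × (3.7 - 3)/(1 - 3) × (3.7 - 5)/(1 - 5) = -0.447748
L_3(3.7) = (3.7 - (-3))/(3 - (-3)) × (3.7 - (-1))/(3 - (-1)) × (3.7 - 1)/(3 - 1) × (3.7 - 5)/(3 - 5) = 1.151353
L_4(3.7) = (3.7 - (-3))/(5 - (-3)) × (3.7 - (-1))/(5 - (-1)) × (3.7 - 1)/(5 - 1) × (3.7 - 3)/(5 - 3) = 0.154990

P(3.7) = 17×L_0(3.7) + 6×L_1(3.7) + 0×L_2(3.7) + 19×L_3(3.7) + (-12)×L_4(3.7)
P(3.7) = 20.533465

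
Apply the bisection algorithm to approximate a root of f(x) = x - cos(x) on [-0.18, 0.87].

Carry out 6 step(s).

f(x) = x - cos(x)
Initial interval: [-0.18, 0.87]

Iteration 1:
  c_1 = (-0.180000 + 0.870000)/2 = 0.345000
  f(c_1) = f(0.345000) = -0.596075
  f(a) × f(c) ≥ 0, new interval: [0.345000, 0.870000]
Iteration 2:
  c_2 = (0.345000 + 0.870000)/2 = 0.607500
  f(c_2) = f(0.607500) = -0.213578
  f(a) × f(c) ≥ 0, new interval: [0.607500, 0.870000]
Iteration 3:
  c_3 = (0.607500 + 0.870000)/2 = 0.738750
  f(c_3) = f(0.738750) = -0.000561
  f(a) × f(c) ≥ 0, new interval: [0.738750, 0.870000]
Iteration 4:
  c_4 = (0.738750 + 0.870000)/2 = 0.804375
  f(c_4) = f(0.804375) = 0.110813
  f(a) × f(c) < 0, new interval: [0.738750, 0.804375]
Iteration 5:
  c_5 = (0.738750 + 0.804375)/2 = 0.771563
  f(c_5) = f(0.771563) = 0.054740
  f(a) × f(c) < 0, new interval: [0.738750, 0.771563]
Iteration 6:
  c_6 = (0.738750 + 0.771563)/2 = 0.755156
  f(c_6) = f(0.755156) = 0.026992
  f(a) × f(c) < 0, new interval: [0.738750, 0.755156]

After 6 iteration(s), the approximation is c_6 = 0.755156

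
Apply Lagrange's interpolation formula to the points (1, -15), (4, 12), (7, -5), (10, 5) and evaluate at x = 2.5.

Lagrange interpolation formula:
P(x) = Σ yᵢ × Lᵢ(x)
where Lᵢ(x) = Π_{j≠i} (x - xⱼ)/(xᵢ - xⱼ)

L_0(2.5) = (2.5 - 4)/(1 - 4) × (2.5 - 7)/(1 - 7) × (2.5 - 10)/(1 - 10) = 0.312500
L_1(2.5) = (2.5 - 1)/(4 - 1) × (2.5 - 7)/(4 - 7) × (2.5 - 10)/(4 - 10) = 0.937500
L_2(2.5) = (2.5 - 1)/(7 - 1) × (2.5 - 4)/(7 - 4) × (2.5 - 10)/(7 - 10) = -0.312500
L_3(2.5) = (2.5 - 1)/(10 - 1) × (2.5 - 4)/(10 - 4) × (2.5 - 7)/(10 - 7) = 0.062500

P(2.5) = (-15)×L_0(2.5) + 12×L_1(2.5) + (-5)×L_2(2.5) + 5×L_3(2.5)
P(2.5) = 8.437500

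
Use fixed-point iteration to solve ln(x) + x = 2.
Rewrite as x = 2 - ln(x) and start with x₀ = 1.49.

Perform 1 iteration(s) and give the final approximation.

Equation: ln(x) + x = 2
Fixed-point form: x = 2 - ln(x)
x₀ = 1.49

x_1 = g(1.490000) = 1.601224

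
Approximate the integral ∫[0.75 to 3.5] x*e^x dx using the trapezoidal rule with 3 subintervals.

f(x) = x*e^x
a = 0.75, b = 3.5, n = 3
h = (b - a)/n = 0.916667

Trapezoidal rule: (h/2)[f(x₀) + 2f(x₁) + 2f(x₂) + ... + f(xₙ)]

x_0 = 0.7500, f(x_0) = 1.587750, coefficient = 1
x_1 = 1.6667, f(x_1) = 8.824150, coefficient = 2
x_2 = 2.5833, f(x_2) = 34.206439, coefficient = 2
x_3 = 3.5000, f(x_3) = 115.904082, coefficient = 1

I ≈ (0.916667/2) × 203.553009 = 93.295129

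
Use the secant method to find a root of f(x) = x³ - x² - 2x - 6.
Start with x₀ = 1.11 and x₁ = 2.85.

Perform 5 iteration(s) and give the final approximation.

f(x) = x³ - x² - 2x - 6
x₀ = 1.11, x₁ = 2.85

Secant formula: x_{n+1} = x_n - f(x_n)(x_n - x_{n-1})/(f(x_n) - f(x_{n-1}))

Iteration 1:
  f(1.110000) = -8.084469
  f(2.850000) = 3.326625
  x_2 = 2.850000 - 3.326625×(2.850000 - 1.110000)/(3.326625 - (-8.084469))
       = 2.342746
Iteration 2:
  f(2.850000) = 3.326625
  f(2.342746) = -3.315890
  x_3 = 2.342746 - (-3.315890)×(2.342746 - 2.850000)/(-3.315890 - 3.326625)
       = 2.595963
Iteration 3:
  f(2.342746) = -3.315890
  f(2.595963) = -0.436694
  x_4 = 2.595963 - (-0.436694)×(2.595963 - 2.342746)/(-0.436694 - (-3.315890))
       = 2.634369
Iteration 4:
  f(2.595963) = -0.436694
  f(2.634369) = 0.073619
  x_5 = 2.634369 - 0.073619×(2.634369 - 2.595963)/(0.073619 - (-0.436694))
       = 2.628828
Iteration 5:
  f(2.634369) = 0.073619
  f(2.628828) = -0.001249
  x_6 = 2.628828 - (-0.001249)×(2.628828 - 2.634369)/(-0.001249 - 0.073619)
       = 2.628921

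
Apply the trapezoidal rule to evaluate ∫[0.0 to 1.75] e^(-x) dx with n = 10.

f(x) = e^(-x)
a = 0.0, b = 1.75, n = 10
h = (b - a)/n = 0.175000

Trapezoidal rule: (h/2)[f(x₀) + 2f(x₁) + 2f(x₂) + ... + f(xₙ)]

x_0 = 0.0000, f(x_0) = 1.000000, coefficient = 1
x_1 = 0.1750, f(x_1) = 0.839457, coefficient = 2
x_2 = 0.3500, f(x_2) = 0.704688, coefficient = 2
x_3 = 0.5250, f(x_3) = 0.591555, coefficient = 2
x_4 = 0.7000, f(x_4) = 0.496585, coefficient = 2
x_5 = 0.8750, f(x_5) = 0.416862, coefficient = 2
x_6 = 1.0500, f(x_6) = 0.349938, coefficient = 2
x_7 = 1.2250, f(x_7) = 0.293758, coefficient = 2
x_8 = 1.4000, f(x_8) = 0.246597, coefficient = 2
x_9 = 1.5750, f(x_9) = 0.207008, coefficient = 2
x_10 = 1.7500, f(x_10) = 0.173774, coefficient = 1

I ≈ (0.175000/2) × 9.466669 = 0.828334
Exact value: 0.826226
Error: 0.002108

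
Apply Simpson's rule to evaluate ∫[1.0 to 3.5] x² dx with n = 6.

f(x) = x²
a = 1.0, b = 3.5, n = 6
h = (b - a)/n = 0.416667

Simpson's rule: (h/3)[f(x₀) + 4f(x₁) + 2f(x₂) + ... + f(xₙ)]

x_0 = 1.0000, f(x_0) = 1.000000, coefficient = 1
x_1 = 1.4167, f(x_1) = 2.006944, coefficient = 4
x_2 = 1.8333, f(x_2) = 3.361111, coefficient = 2
x_3 = 2.2500, f(x_3) = 5.062500, coefficient = 4
x_4 = 2.6667, f(x_4) = 7.111111, coefficient = 2
x_5 = 3.0833, f(x_5) = 9.506944, coefficient = 4
x_6 = 3.5000, f(x_6) = 12.250000, coefficient = 1

I ≈ (0.416667/3) × 100.500000 = 13.958333
Exact value: 13.958333
Error: 0.000000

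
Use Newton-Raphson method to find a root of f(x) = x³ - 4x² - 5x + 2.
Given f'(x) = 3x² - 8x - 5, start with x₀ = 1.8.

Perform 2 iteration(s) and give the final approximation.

f(x) = x³ - 4x² - 5x + 2
f'(x) = 3x² - 8x - 5
x₀ = 1.8

Newton-Raphson formula: x_{n+1} = x_n - f(x_n)/f'(x_n)

Iteration 1:
  f(1.800000) = -14.128000
  f'(1.800000) = -9.680000
  x_1 = 1.800000 - (-14.128000)/(-9.680000) = 0.340496
Iteration 2:
  f(0.340496) = -0.126753
  f'(0.340496) = -7.376155
  x_2 = 0.340496 - (-0.126753)/(-7.376155) = 0.323312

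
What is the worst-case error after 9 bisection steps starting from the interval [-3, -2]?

Bisection error bound: |error| ≤ (b-a)/2^n
|error| ≤ (-2 - (-3))/2^9 = 1/2^9
|error| ≤ 0.0019531250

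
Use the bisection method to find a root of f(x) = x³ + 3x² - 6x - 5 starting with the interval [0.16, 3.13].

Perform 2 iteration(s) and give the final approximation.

f(x) = x³ + 3x² - 6x - 5
Initial interval: [0.16, 3.13]

Iteration 1:
  c_1 = (0.160000 + 3.130000)/2 = 1.645000
  f(c_1) = f(1.645000) = -2.300514
  f(a) × f(c) ≥ 0, new interval: [1.645000, 3.130000]
Iteration 2:
  c_2 = (1.645000 + 3.130000)/2 = 2.387500
  f(c_2) = f(2.387500) = 11.384592
  f(a) × f(c) < 0, new interval: [1.645000, 2.387500]

After 2 iteration(s), the approximation is c_2 = 2.387500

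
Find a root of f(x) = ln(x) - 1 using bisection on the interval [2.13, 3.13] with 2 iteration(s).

f(x) = ln(x) - 1
Initial interval: [2.13, 3.13]

Iteration 1:
  c_1 = (2.130000 + 3.130000)/2 = 2.630000
  f(c_1) = f(2.630000) = -0.033016
  f(a) × f(c) ≥ 0, new interval: [2.630000, 3.130000]
Iteration 2:
  c_2 = (2.630000 + 3.130000)/2 = 2.880000
  f(c_2) = f(2.880000) = 0.057790
  f(a) × f(c) < 0, new interval: [2.630000, 2.880000]

After 2 iteration(s), the approximation is c_2 = 2.880000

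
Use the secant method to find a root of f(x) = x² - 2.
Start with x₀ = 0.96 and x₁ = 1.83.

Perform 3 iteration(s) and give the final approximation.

f(x) = x² - 2
x₀ = 0.96, x₁ = 1.83

Secant formula: x_{n+1} = x_n - f(x_n)(x_n - x_{n-1})/(f(x_n) - f(x_{n-1}))

Iteration 1:
  f(0.960000) = -1.078400
  f(1.830000) = 1.348900
  x_2 = 1.830000 - 1.348900×(1.830000 - 0.960000)/(1.348900 - (-1.078400))
       = 1.346523
Iteration 2:
  f(1.830000) = 1.348900
  f(1.346523) = -0.186875
  x_3 = 1.346523 - (-0.186875)×(1.346523 - 1.830000)/(-0.186875 - 1.348900)
       = 1.405353
Iteration 3:
  f(1.346523) = -0.186875
  f(1.405353) = -0.024982
  x_4 = 1.405353 - (-0.024982)×(1.405353 - 1.346523)/(-0.024982 - (-0.186875))
       = 1.414432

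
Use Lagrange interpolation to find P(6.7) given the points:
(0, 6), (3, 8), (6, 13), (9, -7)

Lagrange interpolation formula:
P(x) = Σ yᵢ × Lᵢ(x)
where Lᵢ(x) = Π_{j≠i} (x - xⱼ)/(xᵢ - xⱼ)

L_0(6.7) = (6.7 - 3)/(0 - 3) × (6.7 - 6)/(0 - 6) × (6.7 - 9)/(0 - 9) = 0.036772
L_1(6.7) = (6.7 - 0)/(3 - 0) × (6.7 - 6)/(3 - 6) × (6.7 - 9)/(3 - 9) = -0.199759
L_2(6.7) = (6.7 - 0)/(6 - 0) × (6.7 - 3)/(6 - 3) × (6.7 - 9)/(6 - 9) = 1.055870
L_3(6.7) = (6.7 - 0)/(9 - 0) × (6.7 - 3)/(9 - 3) × (6.7 - 6)/(9 - 6) = 0.107117

P(6.7) = 6×L_0(6.7) + 8×L_1(6.7) + 13×L_2(6.7) + (-7)×L_3(6.7)
P(6.7) = 11.599049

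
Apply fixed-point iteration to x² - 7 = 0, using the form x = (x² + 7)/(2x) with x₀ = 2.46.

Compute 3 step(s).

Equation: x² - 7 = 0
Fixed-point form: x = (x² + 7)/(2x)
x₀ = 2.46

x_1 = g(2.460000) = 2.652764
x_2 = g(2.652764) = 2.645761
x_3 = g(2.645761) = 2.645751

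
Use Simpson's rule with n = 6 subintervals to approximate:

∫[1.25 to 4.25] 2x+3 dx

f(x) = 2x+3
a = 1.25, b = 4.25, n = 6
h = (b - a)/n = 0.500000

Simpson's rule: (h/3)[f(x₀) + 4f(x₁) + 2f(x₂) + ... + f(xₙ)]

x_0 = 1.2500, f(x_0) = 5.500000, coefficient = 1
x_1 = 1.7500, f(x_1) = 6.500000, coefficient = 4
x_2 = 2.2500, f(x_2) = 7.500000, coefficient = 2
x_3 = 2.7500, f(x_3) = 8.500000, coefficient = 4
x_4 = 3.2500, f(x_4) = 9.500000, coefficient = 2
x_5 = 3.7500, f(x_5) = 10.500000, coefficient = 4
x_6 = 4.2500, f(x_6) = 11.500000, coefficient = 1

I ≈ (0.500000/3) × 153.000000 = 25.500000
Exact value: 25.500000
Error: 0.000000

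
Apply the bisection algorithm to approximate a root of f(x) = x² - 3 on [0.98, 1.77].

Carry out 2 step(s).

f(x) = x² - 3
Initial interval: [0.98, 1.77]

Iteration 1:
  c_1 = (0.980000 + 1.770000)/2 = 1.375000
  f(c_1) = f(1.375000) = -1.109375
  f(a) × f(c) ≥ 0, new interval: [1.375000, 1.770000]
Iteration 2:
  c_2 = (1.375000 + 1.770000)/2 = 1.572500
  f(c_2) = f(1.572500) = -0.527244
  f(a) × f(c) ≥ 0, new interval: [1.572500, 1.770000]

After 2 iteration(s), the approximation is c_2 = 1.572500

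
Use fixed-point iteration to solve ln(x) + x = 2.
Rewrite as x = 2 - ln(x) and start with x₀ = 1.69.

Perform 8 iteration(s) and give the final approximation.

Equation: ln(x) + x = 2
Fixed-point form: x = 2 - ln(x)
x₀ = 1.69

x_1 = g(1.690000) = 1.475271
x_2 = g(1.475271) = 1.611158
x_3 = g(1.611158) = 1.523047
x_4 = g(1.523047) = 1.579287
x_5 = g(1.579287) = 1.543026
x_6 = g(1.543026) = 1.566254
x_7 = g(1.566254) = 1.551313
x_8 = g(1.551313) = 1.560898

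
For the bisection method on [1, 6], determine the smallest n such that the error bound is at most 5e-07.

We need (b-a)/2^n ≤ 5e-07
(6 - 1)/2^n ≤ 5e-07
5/2^n ≤ 5e-07
2^n ≥ 10000000
n ≥ log₂(10000000) = 23.25
n ≥ 24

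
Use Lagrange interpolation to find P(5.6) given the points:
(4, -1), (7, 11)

Lagrange interpolation formula:
P(x) = Σ yᵢ × Lᵢ(x)
where Lᵢ(x) = Π_{j≠i} (x - xⱼ)/(xᵢ - xⱼ)

L_0(5.6) = (5.6 - 7)/(4 - 7) = 0.466667
L_1(5.6) = (5.6 - 4)/(7 - 4) = 0.533333

P(5.6) = (-1)×L_0(5.6) + 11×L_1(5.6)
P(5.6) = 5.400000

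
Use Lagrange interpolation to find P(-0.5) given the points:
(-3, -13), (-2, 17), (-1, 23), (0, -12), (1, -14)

Lagrange interpolation formula:
P(x) = Σ yᵢ × Lᵢ(x)
where Lᵢ(x) = Π_{j≠i} (x - xⱼ)/(xᵢ - xⱼ)

L_0(-0.5) = (-0.5 - (-2))/(-3 - (-2)) × (-0.5 - (-1))/(-3 - (-1)) × (-0.5 - 0)/(-3 - 0) × (-0.5 - 1)/(-3 - 1) = 0.023438
L_1(-0.5) = (-0.5 - (-3))/(-2 - (-3)) × (-0.5 - (-1))/(-2 - (-1)) × (-0.5 - 0)/(-2 - 0) × (-0.5 - 1)/(-2 - 1) = -0.156250
L_2(-0.5) = (-0.5 - (-3))/(-1 - (-3)) × (-0.5 - (-2))/(-1 - (-2)) × (-0.5 - 0)/(-1 - 0) × (-0.5 - 1)/(-1 - 1) = 0.703125
L_3(-0.5) = (-0.5 - (-3))/(0 - (-3)) × (-0.5 - (-2))/(0 - (-2)) × (-0.5 - (-1))/(0 - (-1)) × (-0.5 - 1)/(0 - 1) = 0.468750
L_4(-0.5) = (-0.5 - (-3))/(1 - (-3)) × (-0.5 - (-2))/(1 - (-2)) × (-0.5 - (-1))/(1 - (-1)) × (-0.5 - 0)/(1 - 0) = -0.039062

P(-0.5) = (-13)×L_0(-0.5) + 17×L_1(-0.5) + 23×L_2(-0.5) + (-12)×L_3(-0.5) + (-14)×L_4(-0.5)
P(-0.5) = 8.132812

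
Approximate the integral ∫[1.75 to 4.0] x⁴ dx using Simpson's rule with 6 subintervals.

f(x) = x⁴
a = 1.75, b = 4.0, n = 6
h = (b - a)/n = 0.375000

Simpson's rule: (h/3)[f(x₀) + 4f(x₁) + 2f(x₂) + ... + f(xₙ)]

x_0 = 1.7500, f(x_0) = 9.378906, coefficient = 1
x_1 = 2.1250, f(x_1) = 20.390869, coefficient = 4
x_2 = 2.5000, f(x_2) = 39.062500, coefficient = 2
x_3 = 2.8750, f(x_3) = 68.320557, coefficient = 4
x_4 = 3.2500, f(x_4) = 111.566406, coefficient = 2
x_5 = 3.6250, f(x_5) = 172.676025, coefficient = 4
x_6 = 4.0000, f(x_6) = 256.000000, coefficient = 1

I ≈ (0.375000/3) × 1612.186523 = 201.523315
Exact value: 201.517383
Error: 0.005933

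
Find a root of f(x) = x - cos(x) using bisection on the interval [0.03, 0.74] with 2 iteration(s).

f(x) = x - cos(x)
Initial interval: [0.03, 0.74]

Iteration 1:
  c_1 = (0.030000 + 0.740000)/2 = 0.385000
  f(c_1) = f(0.385000) = -0.541798
  f(a) × f(c) ≥ 0, new interval: [0.385000, 0.740000]
Iteration 2:
  c_2 = (0.385000 + 0.740000)/2 = 0.562500
  f(c_2) = f(0.562500) = -0.283424
  f(a) × f(c) ≥ 0, new interval: [0.562500, 0.740000]

After 2 iteration(s), the approximation is c_2 = 0.562500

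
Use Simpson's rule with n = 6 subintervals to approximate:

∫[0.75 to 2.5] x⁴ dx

f(x) = x⁴
a = 0.75, b = 2.5, n = 6
h = (b - a)/n = 0.291667

Simpson's rule: (h/3)[f(x₀) + 4f(x₁) + 2f(x₂) + ... + f(xₙ)]

x_0 = 0.7500, f(x_0) = 0.316406, coefficient = 1
x_1 = 1.0417, f(x_1) = 1.177376, coefficient = 4
x_2 = 1.3333, f(x_2) = 3.160494, coefficient = 2
x_3 = 1.6250, f(x_3) = 6.972900, coefficient = 4
x_4 = 1.9167, f(x_4) = 13.495419, coefficient = 2
x_5 = 2.2083, f(x_5) = 23.782555, coefficient = 4
x_6 = 2.5000, f(x_6) = 39.062500, coefficient = 1

I ≈ (0.291667/3) × 200.422056 = 19.485478
Exact value: 19.483789
Error: 0.001689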